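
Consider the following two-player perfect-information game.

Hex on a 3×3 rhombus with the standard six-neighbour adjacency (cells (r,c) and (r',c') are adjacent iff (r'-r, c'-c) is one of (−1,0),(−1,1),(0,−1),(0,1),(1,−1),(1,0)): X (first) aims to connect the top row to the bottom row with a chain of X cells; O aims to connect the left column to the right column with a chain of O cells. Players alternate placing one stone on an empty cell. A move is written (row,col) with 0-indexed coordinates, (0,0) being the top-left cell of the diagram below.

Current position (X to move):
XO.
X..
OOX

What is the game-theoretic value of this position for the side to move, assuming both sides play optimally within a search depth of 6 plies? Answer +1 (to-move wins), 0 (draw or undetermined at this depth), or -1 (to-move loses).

value(XO./X../OOX, X) = +1

[XO./X../OOX] X move#1: (0,2):-1/XOX/X../OOX, (1,1):-1/XO./XX./OOX, (1,2):+1/XO./X.X/OOX*
[XO./X.X/OOX] O move#2: (0,2):-1/XOO/X.X/OOX*, (1,1):-1/XO./XOX/OOX
[XOO/X.X/OOX] X move#3: (1,1):+1/XOO/XXX/OOX*
[XOO/XXX/OOX] end (terminal -1, O#4); searched XO./X../OOX to 6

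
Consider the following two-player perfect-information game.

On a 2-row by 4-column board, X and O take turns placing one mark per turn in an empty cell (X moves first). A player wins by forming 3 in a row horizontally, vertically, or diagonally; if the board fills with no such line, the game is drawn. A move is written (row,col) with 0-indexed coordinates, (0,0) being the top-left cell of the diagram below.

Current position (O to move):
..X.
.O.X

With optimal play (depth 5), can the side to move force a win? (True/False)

O winning at [..X./.O.X]: False

p1 O@[..X./.O.X]: (0,0)[O.X./.O.X]+0* (0,1)[.OX./.O.X]+0 (0,3)[..XO/.O.X]+0 (1,0)[..X./OO.X]+0 (1,2)[..X./.OOX]+0
p2 X@[O.X./.O.X]: (0,1)[OXX./.O.X]+0* (0,3)[O.XX/.O.X]+0 (1,0)[O.X./XO.X]+0 (1,2)[O.X./.OXX]+0
p3 O@[OXX./.O.X]: (0,3)[OXXO/.O.X]+0* (1,0)[OXX./OO.X]-1 (1,2)[OXX./.OOX]-1
p4 X@[OXXO/.O.X]: (1,0)[OXXO/XO.X]+0* (1,2)[OXXO/.OXX]+0
p5 O@[OXXO/XO.X]: (1,2)[OXXO/XOOX]+0*
p6 X@[OXXO/XOOX] terminal +0; root [..X./.O.X] d5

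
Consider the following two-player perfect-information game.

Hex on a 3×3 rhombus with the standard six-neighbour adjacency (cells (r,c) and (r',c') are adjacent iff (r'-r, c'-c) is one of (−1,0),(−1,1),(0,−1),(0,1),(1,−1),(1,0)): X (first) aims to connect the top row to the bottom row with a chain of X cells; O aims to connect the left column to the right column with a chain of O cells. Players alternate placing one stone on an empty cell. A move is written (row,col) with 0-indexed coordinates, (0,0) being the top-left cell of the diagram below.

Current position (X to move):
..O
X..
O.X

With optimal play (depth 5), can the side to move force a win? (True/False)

X winning at [..O/X../O.X]: True

p1 X@[..O/X../O.X]: (0,0)[X.O/X../O.X]-1 (0,1)[.XO/X../O.X]-1 (1,1)[..O/XX./O.X]+1* (1,2)[..O/X.X/O.X]-1 (2,1)[..O/X../OXX]-1
p2 O@[..O/XX./O.X]: (0,0)[O.O/XX./O.X]-1* (0,1)[.OO/XX./O.X]-1 (1,2)[..O/XXO/O.X]-1 (2,1)[..O/XX./OOX]-1
p3 X@[O.O/XX./O.X]: (0,1)[OXO/XX./O.X]+1* (1,2)[O.O/XXX/O.X]-1 (2,1)[O.O/XX./OXX]-1
p4 O@[OXO/XX./O.X]: (1,2)[OXO/XXO/O.X]-1* (2,1)[OXO/XX./OOX]-1
p5 X@[OXO/XXO/O.X]: (2,1)[OXO/XXO/OXX]+1*
p6 O@[OXO/XXO/OXX] terminal -1; root [..O/X../O.X] d5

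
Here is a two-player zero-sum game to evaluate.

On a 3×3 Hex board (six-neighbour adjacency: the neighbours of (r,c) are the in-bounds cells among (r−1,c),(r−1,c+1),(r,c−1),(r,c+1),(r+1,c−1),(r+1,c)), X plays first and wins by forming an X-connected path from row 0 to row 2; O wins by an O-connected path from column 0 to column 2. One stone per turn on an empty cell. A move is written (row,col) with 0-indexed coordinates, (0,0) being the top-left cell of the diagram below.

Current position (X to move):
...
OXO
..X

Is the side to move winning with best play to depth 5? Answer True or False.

X winning at [.../OXO/..X]: True

p1 X@[.../OXO/..X]: (0,0)[X../OXO/..X]+1* (0,1)[.X./OXO/..X]+1 (0,2)[..X/OXO/..X]+1 (2,0)[.../OXO/X.X]+1 (2,1)[.../OXO/.XX]+1
p2 O@[X../OXO/..X]: (0,1)[XO./OXO/..X]-1* (0,2)[X.O/OXO/..X]-1 (2,0)[X../OXO/O.X]-1 (2,1)[X../OXO/.OX]-1
p3 X@[XO./OXO/..X]: (0,2)[XOX/OXO/..X]+1* (2,0)[XO./OXO/X.X]-1 (2,1)[XO./OXO/.XX]-1
p4 O@[XOX/OXO/..X]: (2,0)[XOX/OXO/O.X]-1* (2,1)[XOX/OXO/.OX]-1
p5 X@[XOX/OXO/O.X]: (2,1)[XOX/OXO/OXX]+1*
p6 O@[XOX/OXO/OXX] terminal -1; root [.../OXO/..X] d5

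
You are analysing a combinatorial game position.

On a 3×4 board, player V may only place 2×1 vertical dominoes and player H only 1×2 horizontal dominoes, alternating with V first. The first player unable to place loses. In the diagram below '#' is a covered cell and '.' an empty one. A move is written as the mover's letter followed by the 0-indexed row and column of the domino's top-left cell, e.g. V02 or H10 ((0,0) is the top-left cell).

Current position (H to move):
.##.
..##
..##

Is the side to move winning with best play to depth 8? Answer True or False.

H winning at [.##./..##/..##]: True

p1 H@[.##./..##/..##]: H10[.##./####/..##]+1* H20[.##./..##/####]-1
p2 V@[.##./####/..##] terminal -1; root [.##./..##/..##] d8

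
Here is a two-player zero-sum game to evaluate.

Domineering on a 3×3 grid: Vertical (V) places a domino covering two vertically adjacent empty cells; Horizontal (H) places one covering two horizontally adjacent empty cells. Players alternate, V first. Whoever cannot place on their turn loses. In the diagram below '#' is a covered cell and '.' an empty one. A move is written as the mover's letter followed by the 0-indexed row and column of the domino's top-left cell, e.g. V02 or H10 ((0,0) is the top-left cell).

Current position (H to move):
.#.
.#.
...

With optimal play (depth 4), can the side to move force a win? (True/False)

H winning at [.#./.#./...]: False

p1 H@[.#./.#./...]: H20[.#./.#./##.]-1* H21[.#./.#./.##]-1
p2 V@[.#./.#./##.]: V00[##./##./##.]+1* V02[.##/.##/##.]+1 V12[.#./.##/###]+1
p3 H@[##./##./##.] terminal -1; root [.#./.#./...] d4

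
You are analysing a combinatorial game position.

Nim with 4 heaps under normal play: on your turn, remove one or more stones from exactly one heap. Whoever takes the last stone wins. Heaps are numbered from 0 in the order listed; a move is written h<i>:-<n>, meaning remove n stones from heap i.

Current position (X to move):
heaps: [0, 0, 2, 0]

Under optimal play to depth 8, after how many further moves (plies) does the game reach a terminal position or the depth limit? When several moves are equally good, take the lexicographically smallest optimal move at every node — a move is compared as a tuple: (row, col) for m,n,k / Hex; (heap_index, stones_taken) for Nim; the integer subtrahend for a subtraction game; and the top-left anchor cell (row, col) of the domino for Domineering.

PV length from [(0,0,2,0)]: 1 ply

[(0,0,2,0)] X move#1: h2:-1:-1/(0,0,1,0), h2:-2:+1/(0,0,0,0)*
[(0,0,0,0)] end (terminal -1, O#2); searched (0,0,2,0) to 8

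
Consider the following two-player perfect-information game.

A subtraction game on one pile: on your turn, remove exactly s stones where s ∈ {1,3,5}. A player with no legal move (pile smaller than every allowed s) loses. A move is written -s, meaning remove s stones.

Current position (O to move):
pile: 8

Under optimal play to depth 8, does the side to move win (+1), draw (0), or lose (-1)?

p1 O@[8]: -1[7]-1* -3[5]-1 -5[3]-1
p2 X@[7]: -1[6]+1* -3[4]+1 -5[2]+1
p3 O@[6]: -1[5]-1* -3[3]-1 -5[1]-1
p4 X@[5]: -1[4]+1* -3[2]+1 -5[0]+1
p5 O@[4]: -1[3]-1* -3[1]-1
p6 X@[3]: -1[2]+1* -3[0]+1
p7 O@[2]: -1[1]-1*
p8 X@[1]: -1[0]+1*
p9 O@[0] terminal -1; root [8] d8

value(8, O) = -1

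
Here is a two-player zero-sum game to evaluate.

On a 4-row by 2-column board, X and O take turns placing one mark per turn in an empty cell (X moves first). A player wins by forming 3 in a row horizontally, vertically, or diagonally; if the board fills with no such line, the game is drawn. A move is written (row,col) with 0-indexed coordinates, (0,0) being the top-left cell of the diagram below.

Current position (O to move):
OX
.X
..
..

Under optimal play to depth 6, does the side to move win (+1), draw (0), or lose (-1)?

[OX/.X/../..] O move#1: (1,0):-1/OX/OX/../.., (2,0):-1/OX/.X/O./.., (2,1):+0/OX/.X/.O/..*, (3,0):-1/OX/.X/../O., (3,1):-1/OX/.X/../.O
[OX/.X/.O/..] X move#2: (1,0):+0/OX/XX/.O/..*, (2,0):+0/OX/.X/XO/.., (3,0):+0/OX/.X/.O/X., (3,1):+0/OX/.X/.O/.X
[OX/XX/.O/..] O move#3: (2,0):+0/OX/XX/OO/..*, (3,0):+0/OX/XX/.O/O., (3,1):+0/OX/XX/.O/.O
[OX/XX/OO/..] X move#4: (3,0):+0/OX/XX/OO/X.*, (3,1):+0/OX/XX/OO/.X
[OX/XX/OO/X.] O move#5: (3,1):+0/OX/XX/OO/XO*
[OX/XX/OO/XO] end (terminal +0, X#6); searched OX/.X/../.. to 6

value(OX/.X/../.., O) = 0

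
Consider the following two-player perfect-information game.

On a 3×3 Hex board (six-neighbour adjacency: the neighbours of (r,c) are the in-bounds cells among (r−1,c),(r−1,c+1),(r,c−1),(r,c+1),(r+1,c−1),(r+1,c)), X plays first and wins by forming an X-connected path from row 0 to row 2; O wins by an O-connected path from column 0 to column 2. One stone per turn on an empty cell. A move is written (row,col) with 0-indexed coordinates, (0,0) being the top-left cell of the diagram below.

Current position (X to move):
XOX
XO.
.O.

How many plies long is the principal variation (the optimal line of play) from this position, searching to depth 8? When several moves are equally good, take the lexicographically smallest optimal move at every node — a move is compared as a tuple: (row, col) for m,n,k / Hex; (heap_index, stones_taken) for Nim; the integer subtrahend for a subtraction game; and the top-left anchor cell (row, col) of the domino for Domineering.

PV length from [XOX/XO./.O.]: 3 plies

[XOX/XO./.O.] X move#1: (1,2):+1/XOX/XOX/.O.*, (2,0):+1/XOX/XO./XO., (2,2):+1/XOX/XO./.OX
[XOX/XOX/.O.] O move#2: (2,0):-1/XOX/XOX/OO.*, (2,2):-1/XOX/XOX/.OO
[XOX/XOX/OO.] X move#3: (2,2):+1/XOX/XOX/OOX*
[XOX/XOX/OOX] end (terminal -1, O#4); searched XOX/XO./.O. to 8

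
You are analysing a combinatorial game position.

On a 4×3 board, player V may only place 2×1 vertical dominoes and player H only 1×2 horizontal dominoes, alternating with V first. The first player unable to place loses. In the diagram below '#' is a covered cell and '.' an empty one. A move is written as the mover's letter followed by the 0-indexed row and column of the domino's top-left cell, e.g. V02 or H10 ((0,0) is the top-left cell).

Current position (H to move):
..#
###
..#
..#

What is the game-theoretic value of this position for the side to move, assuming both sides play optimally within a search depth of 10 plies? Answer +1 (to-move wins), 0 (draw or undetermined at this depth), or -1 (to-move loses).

p1 H@[..#/###/..#/..#]: H00[###/###/..#/..#]-1 H20[..#/###/###/..#]+1* H30[..#/###/..#/###]+1
p2 V@[..#/###/###/..#] terminal -1; root [..#/###/..#/..#] d10

value(..#/###/..#/..#, H) = +1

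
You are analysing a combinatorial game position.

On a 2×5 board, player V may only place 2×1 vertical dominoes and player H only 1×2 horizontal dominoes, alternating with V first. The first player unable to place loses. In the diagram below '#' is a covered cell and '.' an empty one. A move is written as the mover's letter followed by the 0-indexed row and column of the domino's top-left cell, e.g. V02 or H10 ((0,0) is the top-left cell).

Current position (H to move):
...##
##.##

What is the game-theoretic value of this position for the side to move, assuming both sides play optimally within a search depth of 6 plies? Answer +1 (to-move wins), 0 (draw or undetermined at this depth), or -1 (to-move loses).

value(...##/##.##, H) = +1

p1 H@[...##/##.##]: H00[##.##/##.##]-1 H01[.####/##.##]+1*
p2 V@[.####/##.##] terminal -1; root [...##/##.##] d6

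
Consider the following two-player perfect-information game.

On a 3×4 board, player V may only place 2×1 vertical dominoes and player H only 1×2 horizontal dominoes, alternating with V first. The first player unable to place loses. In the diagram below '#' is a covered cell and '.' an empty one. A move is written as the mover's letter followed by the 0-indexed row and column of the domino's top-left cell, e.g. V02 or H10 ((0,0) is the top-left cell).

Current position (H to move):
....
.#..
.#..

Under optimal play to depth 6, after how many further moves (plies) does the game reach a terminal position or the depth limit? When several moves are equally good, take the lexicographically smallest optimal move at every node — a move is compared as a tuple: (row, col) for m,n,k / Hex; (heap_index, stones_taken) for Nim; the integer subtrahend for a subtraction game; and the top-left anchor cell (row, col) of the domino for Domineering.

p1 H@[..../.#../.#..]: H00[##../.#../.#..]-1 H01[.##./.#../.#..]-1 H02[..##/.#../.#..]-1 H12[..../.###/.#..]+1* H22[..../.#../.###]-1
p2 V@[..../.###/.#..]: V00[#.../####/.#..]-1* V10[..../####/##..]-1
p3 H@[#.../####/.#..]: H01[###./####/.#..]+1* H02[#.##/####/.#..]+1 H22[#.../####/.###]+1
p4 V@[###./####/.#..] terminal -1; root [..../.#../.#..] d6

PV length from [..../.#../.#..]: 3 plies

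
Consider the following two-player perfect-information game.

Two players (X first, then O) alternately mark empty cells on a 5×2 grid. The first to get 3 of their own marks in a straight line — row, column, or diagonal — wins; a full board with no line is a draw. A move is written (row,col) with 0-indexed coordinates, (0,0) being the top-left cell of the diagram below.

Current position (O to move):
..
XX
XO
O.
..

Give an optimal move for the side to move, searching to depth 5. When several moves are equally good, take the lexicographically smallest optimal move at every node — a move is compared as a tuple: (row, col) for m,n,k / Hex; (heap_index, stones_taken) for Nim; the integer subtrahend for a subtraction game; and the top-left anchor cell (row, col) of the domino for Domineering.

ply 1, O at ../XX/XO/O./.. | (0,0)=+0→O./XX/XO/O./..*; (0,1)=-1→.O/XX/XO/O./..; (3,1)=-1→../XX/XO/OO/..; (4,0)=-1→../XX/XO/O./O.; (4,1)=-1→../XX/XO/O./.O
ply 2, X at O./XX/XO/O./.. | (0,1)=+0→OX/XX/XO/O./..*; (3,1)=+0→O./XX/XO/OX/..; (4,0)=+0→O./XX/XO/O./X.; (4,1)=+0→O./XX/XO/O./.X
ply 3, O at OX/XX/XO/O./.. | (3,1)=+0→OX/XX/XO/OO/..*; (4,0)=+0→OX/XX/XO/O./O.; (4,1)=+0→OX/XX/XO/O./.O
ply 4, X at OX/XX/XO/OO/.. | (4,0)=-1→OX/XX/XO/OO/X.; (4,1)=+0→OX/XX/XO/OO/.X*
ply 5, O at OX/XX/XO/OO/.X | (4,0)=+0→OX/XX/XO/OO/OX*
ply 6: OX/XX/XO/OO/OX is terminal +0 (X); from ../XX/XO/O./.. depth 5

O's best at [../XX/XO/O./..]: (0,0)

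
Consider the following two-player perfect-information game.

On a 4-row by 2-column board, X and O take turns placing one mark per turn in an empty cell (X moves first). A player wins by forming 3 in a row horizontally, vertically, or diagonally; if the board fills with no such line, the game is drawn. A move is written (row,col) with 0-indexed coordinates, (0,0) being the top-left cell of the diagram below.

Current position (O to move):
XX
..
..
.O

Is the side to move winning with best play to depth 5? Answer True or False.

O winning at [XX/../../.O]: False

ply 1, O at XX/../../.O | (1,0)=+0→XX/O./../.O*; (1,1)=+0→XX/.O/../.O; (2,0)=+0→XX/../O./.O; (2,1)=+0→XX/../.O/.O; (3,0)=+0→XX/../../OO
ply 2, X at XX/O./../.O | (1,1)=+0→XX/OX/../.O*; (2,0)=+0→XX/O./X./.O; (2,1)=+0→XX/O./.X/.O; (3,0)=+0→XX/O./../XO
ply 3, O at XX/OX/../.O | (2,0)=-1→XX/OX/O./.O; (2,1)=+0→XX/OX/.O/.O*; (3,0)=-1→XX/OX/../OO
ply 4, X at XX/OX/.O/.O | (2,0)=+0→XX/OX/XO/.O*; (3,0)=+0→XX/OX/.O/XO
ply 5, O at XX/OX/XO/.O | (3,0)=+0→XX/OX/XO/OO*
ply 6: XX/OX/XO/OO is terminal +0 (X); from XX/../../.O depth 5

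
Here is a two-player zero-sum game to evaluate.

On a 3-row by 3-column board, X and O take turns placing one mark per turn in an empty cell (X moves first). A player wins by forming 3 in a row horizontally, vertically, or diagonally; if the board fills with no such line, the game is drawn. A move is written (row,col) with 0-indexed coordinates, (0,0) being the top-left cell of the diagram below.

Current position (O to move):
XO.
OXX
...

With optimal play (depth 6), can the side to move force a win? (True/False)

[XO./OXX/...] O move#1: (0,2):-1/XOO/OXX/..., (2,0):-1/XO./OXX/O.., (2,1):-1/XO./OXX/.O., (2,2):+0/XO./OXX/..O*
[XO./OXX/..O] X move#2: (0,2):+0/XOX/OXX/..O*, (2,0):+0/XO./OXX/X.O, (2,1):+0/XO./OXX/.XO
[XOX/OXX/..O] O move#3: (2,0):+0/XOX/OXX/O.O*, (2,1):-1/XOX/OXX/.OO
[XOX/OXX/O.O] X move#4: (2,1):+0/XOX/OXX/OXO*
[XOX/OXX/OXO] end (terminal +0, O#5); searched XO./OXX/... to 6

O winning at [XO./OXX/...]: False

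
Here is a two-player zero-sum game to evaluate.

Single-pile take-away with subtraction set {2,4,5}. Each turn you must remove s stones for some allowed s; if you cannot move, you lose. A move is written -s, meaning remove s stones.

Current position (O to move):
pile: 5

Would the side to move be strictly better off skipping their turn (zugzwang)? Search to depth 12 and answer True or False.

zugzwang(5, O) = False

ply 1, O at 5 | -2=-1→3; -4=+1→1*; -5=+1→0
ply 2: 1 is terminal -1 (X); from 5 depth 12
pass branch (X moves first from the same position):
  | ply 1, X at 5 | -2=-1→3; -4=+1→1*; -5=+1→0
  | ply 2: 1 is terminal -1 (O); from 5 depth 12
O moving scores +1; O passing scores -1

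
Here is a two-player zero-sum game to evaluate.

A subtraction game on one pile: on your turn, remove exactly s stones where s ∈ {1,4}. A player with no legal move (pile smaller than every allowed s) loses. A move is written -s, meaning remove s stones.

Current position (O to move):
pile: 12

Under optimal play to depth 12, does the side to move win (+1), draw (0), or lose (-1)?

ply 1, O at 12 | -1=-1→11*; -4=-1→8
ply 2, X at 11 | -1=+1→10*; -4=+1→7
ply 3, O at 10 | -1=-1→9*; -4=-1→6
ply 4, X at 9 | -1=-1→8; -4=+1→5*
ply 5, O at 5 | -1=-1→4*; -4=-1→1
ply 6, X at 4 | -1=-1→3; -4=+1→0*
ply 7: 0 is terminal -1 (O); from 12 depth 12

value(12, O) = -1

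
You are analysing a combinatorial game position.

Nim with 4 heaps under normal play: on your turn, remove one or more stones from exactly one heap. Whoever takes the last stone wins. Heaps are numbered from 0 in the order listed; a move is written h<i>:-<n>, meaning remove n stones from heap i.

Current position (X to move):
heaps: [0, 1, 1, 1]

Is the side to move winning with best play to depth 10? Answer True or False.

ply 1, X at (0,1,1,1) | h1:-1=+1→(0,0,1,1)*; h2:-1=+1→(0,1,0,1); h3:-1=+1→(0,1,1,0)
ply 2, O at (0,0,1,1) | h2:-1=-1→(0,0,0,1)*; h3:-1=-1→(0,0,1,0)
ply 3, X at (0,0,0,1) | h3:-1=+1→(0,0,0,0)*
ply 4: (0,0,0,0) is terminal -1 (O); from (0,1,1,1) depth 10

X winning at [(0,1,1,1)]: True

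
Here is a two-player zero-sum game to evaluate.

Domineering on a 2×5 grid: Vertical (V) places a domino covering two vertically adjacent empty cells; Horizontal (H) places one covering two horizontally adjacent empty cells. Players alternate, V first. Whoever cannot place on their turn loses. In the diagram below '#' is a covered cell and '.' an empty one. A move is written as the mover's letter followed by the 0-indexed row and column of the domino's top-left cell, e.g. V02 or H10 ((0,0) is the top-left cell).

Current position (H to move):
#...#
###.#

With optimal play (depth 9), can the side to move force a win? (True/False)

H winning at [#...#/###.#]: True

[#...#/###.#] H move#1: H01:-1/###.#/###.#, H02:+1/#.###/###.#*
[#.###/###.#] end (terminal -1, V#2); searched #...#/###.# to 9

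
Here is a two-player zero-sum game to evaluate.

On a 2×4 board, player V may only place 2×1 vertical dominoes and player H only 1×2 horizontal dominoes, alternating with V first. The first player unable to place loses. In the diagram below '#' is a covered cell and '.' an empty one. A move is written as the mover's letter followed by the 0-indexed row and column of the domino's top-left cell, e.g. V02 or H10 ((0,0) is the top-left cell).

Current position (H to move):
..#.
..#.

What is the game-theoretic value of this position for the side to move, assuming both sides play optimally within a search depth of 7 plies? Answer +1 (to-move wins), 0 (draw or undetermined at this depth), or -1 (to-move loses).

[..#./..#.] H move#1: H00:+1/###./..#.*, H10:+1/..#./###.
[###./..#.] V move#2: V03:-1/####/..##*
[####/..##] H move#3: H10:+1/####/####*
[####/####] end (terminal -1, V#4); searched ..#./..#. to 7

value(..#./..#., H) = +1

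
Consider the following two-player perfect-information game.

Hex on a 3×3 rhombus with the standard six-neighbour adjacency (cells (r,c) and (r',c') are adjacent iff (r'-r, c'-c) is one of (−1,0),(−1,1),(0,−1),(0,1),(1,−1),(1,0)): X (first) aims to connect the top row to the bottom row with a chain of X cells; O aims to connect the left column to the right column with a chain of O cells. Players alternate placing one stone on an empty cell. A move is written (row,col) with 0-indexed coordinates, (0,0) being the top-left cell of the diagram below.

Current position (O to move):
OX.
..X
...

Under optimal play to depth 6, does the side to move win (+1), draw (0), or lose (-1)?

value(OX./..X/..., O) = -1

p1 O@[OX./..X/...]: (0,2)[OXO/..X/...]-1* (1,0)[OX./O.X/...]-1 (1,1)[OX./.OX/...]-1 (2,0)[OX./..X/O..]-1 (2,1)[OX./..X/.O.]-1 (2,2)[OX./..X/..O]-1
p2 X@[OXO/..X/...]: (1,0)[OXO/X.X/...]+1* (1,1)[OXO/.XX/...]+1 (2,0)[OXO/..X/X..]+1 (2,1)[OXO/..X/.X.]-1 (2,2)[OXO/..X/..X]-1
p3 O@[OXO/X.X/...]: (1,1)[OXO/XOX/...]-1* (2,0)[OXO/X.X/O..]-1 (2,1)[OXO/X.X/.O.]-1 (2,2)[OXO/X.X/..O]-1
p4 X@[OXO/XOX/...]: (2,0)[OXO/XOX/X..]+1* (2,1)[OXO/XOX/.X.]-1 (2,2)[OXO/XOX/..X]-1
p5 O@[OXO/XOX/X..] terminal -1; root [OX./..X/...] d6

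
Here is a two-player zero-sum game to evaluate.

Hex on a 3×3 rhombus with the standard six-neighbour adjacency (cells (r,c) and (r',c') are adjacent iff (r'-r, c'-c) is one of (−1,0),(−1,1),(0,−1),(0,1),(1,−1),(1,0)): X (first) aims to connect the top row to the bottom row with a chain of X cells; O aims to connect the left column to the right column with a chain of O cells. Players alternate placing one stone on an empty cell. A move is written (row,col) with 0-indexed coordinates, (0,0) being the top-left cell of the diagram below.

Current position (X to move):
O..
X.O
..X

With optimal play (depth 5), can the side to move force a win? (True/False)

[O../X.O/..X] X move#1: (0,1):-1/OX./X.O/..X, (0,2):-1/O.X/X.O/..X, (1,1):+1/O../XXO/..X*, (2,0):-1/O../X.O/X.X, (2,1):-1/O../X.O/.XX
[O../XXO/..X] O move#2: (0,1):-1/OO./XXO/..X*, (0,2):-1/O.O/XXO/..X, (2,0):-1/O../XXO/O.X, (2,1):-1/O../XXO/.OX
[OO./XXO/..X] X move#3: (0,2):+1/OOX/XXO/..X*, (2,0):-1/OO./XXO/X.X, (2,1):-1/OO./XXO/.XX
[OOX/XXO/..X] O move#4: (2,0):-1/OOX/XXO/O.X*, (2,1):-1/OOX/XXO/.OX
[OOX/XXO/O.X] X move#5: (2,1):+1/OOX/XXO/OXX*
[OOX/XXO/OXX] end (terminal -1, O#6); searched O../X.O/..X to 5

X winning at [O../X.O/..X]: True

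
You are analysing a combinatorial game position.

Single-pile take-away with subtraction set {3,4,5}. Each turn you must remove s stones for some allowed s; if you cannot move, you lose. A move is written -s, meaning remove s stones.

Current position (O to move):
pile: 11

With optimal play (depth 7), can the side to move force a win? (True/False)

O winning at [11]: True

p1 O@[11]: -3[8]+1* -4[7]-1 -5[6]-1
p2 X@[8]: -3[5]-1* -4[4]-1 -5[3]-1
p3 O@[5]: -3[2]+1* -4[1]+1 -5[0]+1
p4 X@[2] terminal -1; root [11] d7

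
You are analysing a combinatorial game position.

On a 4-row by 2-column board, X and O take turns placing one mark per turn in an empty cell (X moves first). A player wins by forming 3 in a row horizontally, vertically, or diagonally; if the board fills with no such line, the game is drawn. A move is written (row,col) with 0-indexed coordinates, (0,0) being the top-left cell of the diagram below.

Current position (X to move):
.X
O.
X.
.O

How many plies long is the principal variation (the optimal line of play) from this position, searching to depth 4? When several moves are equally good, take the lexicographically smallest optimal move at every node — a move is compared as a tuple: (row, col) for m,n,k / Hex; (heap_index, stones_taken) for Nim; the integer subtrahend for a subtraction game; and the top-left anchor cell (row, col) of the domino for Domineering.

ply 1, X at .X/O./X./.O | (0,0)=+0→XX/O./X./.O*; (1,1)=+0→.X/OX/X./.O; (2,1)=+0→.X/O./XX/.O; (3,0)=+0→.X/O./X./XO
ply 2, O at XX/O./X./.O | (1,1)=+0→XX/OO/X./.O*; (2,1)=+0→XX/O./XO/.O; (3,0)=+0→XX/O./X./OO
ply 3, X at XX/OO/X./.O | (2,1)=+0→XX/OO/XX/.O*; (3,0)=-1→XX/OO/X./XO
ply 4, O at XX/OO/XX/.O | (3,0)=+0→XX/OO/XX/OO*
ply 5: XX/OO/XX/OO is terminal +0 (X); from .X/O./X./.O depth 4

PV length from [.X/O./X./.O]: 4 plies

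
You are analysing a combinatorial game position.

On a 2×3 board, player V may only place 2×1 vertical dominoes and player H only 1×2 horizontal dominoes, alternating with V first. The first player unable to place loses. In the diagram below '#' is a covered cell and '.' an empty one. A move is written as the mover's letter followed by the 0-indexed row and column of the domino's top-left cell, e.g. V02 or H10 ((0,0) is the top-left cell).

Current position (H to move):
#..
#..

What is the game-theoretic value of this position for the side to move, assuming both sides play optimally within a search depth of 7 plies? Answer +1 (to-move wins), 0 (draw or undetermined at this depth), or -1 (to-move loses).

p1 H@[#../#..]: H01[###/#..]+1* H11[#../###]+1
p2 V@[###/#..] terminal -1; root [#../#..] d7

value(#../#.., H) = +1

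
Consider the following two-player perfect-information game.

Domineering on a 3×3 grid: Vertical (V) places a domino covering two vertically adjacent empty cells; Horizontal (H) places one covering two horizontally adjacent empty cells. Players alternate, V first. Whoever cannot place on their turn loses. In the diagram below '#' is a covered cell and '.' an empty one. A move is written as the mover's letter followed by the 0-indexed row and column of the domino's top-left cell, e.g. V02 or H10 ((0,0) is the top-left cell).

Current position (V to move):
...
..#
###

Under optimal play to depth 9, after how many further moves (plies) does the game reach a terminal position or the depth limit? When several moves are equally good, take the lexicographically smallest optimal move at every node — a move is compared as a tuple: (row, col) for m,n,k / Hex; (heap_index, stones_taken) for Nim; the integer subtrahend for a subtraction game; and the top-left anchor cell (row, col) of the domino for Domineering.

[.../..#/###] V move#1: V00:-1/#../#.#/###, V01:+1/.#./.##/###*
[.#./.##/###] end (terminal -1, H#2); searched .../..#/### to 9

PV length from [.../..#/###]: 1 ply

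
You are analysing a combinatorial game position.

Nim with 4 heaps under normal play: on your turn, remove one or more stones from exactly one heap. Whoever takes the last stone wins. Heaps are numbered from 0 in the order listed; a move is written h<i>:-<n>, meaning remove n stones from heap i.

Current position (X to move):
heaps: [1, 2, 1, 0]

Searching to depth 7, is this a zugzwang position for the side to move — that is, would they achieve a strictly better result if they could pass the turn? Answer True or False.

[(1,2,1,0)] X move#1: h0:-1:-1/(0,2,1,0), h1:-1:-1/(1,1,1,0), h1:-2:+1/(1,0,1,0)*, h2:-1:-1/(1,2,0,0)
[(1,0,1,0)] O move#2: h0:-1:-1/(0,0,1,0)*, h2:-1:-1/(1,0,0,0)
[(0,0,1,0)] X move#3: h2:-1:+1/(0,0,0,0)*
[(0,0,0,0)] end (terminal -1, O#4); searched (1,2,1,0) to 7
pass branch (O moves first from the same position):
  | [(1,2,1,0)] O move#1: h0:-1:-1/(0,2,1,0), h1:-1:-1/(1,1,1,0), h1:-2:+1/(1,0,1,0)*, h2:-1:-1/(1,2,0,0)
  | [(1,0,1,0)] X move#2: h0:-1:-1/(0,0,1,0)*, h2:-1:-1/(1,0,0,0)
  | [(0,0,1,0)] O move#3: h2:-1:+1/(0,0,0,0)*
  | [(0,0,0,0)] end (terminal -1, X#4); searched (1,2,1,0) to 7
X moving scores +1; X passing scores -1

zugzwang((1,2,1,0), X) = False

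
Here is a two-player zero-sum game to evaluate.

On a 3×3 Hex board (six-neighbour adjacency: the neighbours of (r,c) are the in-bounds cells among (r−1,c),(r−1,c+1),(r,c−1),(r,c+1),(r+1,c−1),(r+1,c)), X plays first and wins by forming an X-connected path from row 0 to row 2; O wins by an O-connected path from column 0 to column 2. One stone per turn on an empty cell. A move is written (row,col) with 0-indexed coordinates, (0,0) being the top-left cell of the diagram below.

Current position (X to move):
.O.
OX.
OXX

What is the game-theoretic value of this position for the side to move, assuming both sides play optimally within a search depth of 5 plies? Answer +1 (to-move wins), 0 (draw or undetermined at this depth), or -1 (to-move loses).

value(.O./OX./OXX, X) = +1

[.O./OX./OXX] X move#1: (0,0):-1/XO./OX./OXX, (0,2):+1/.OX/OX./OXX*, (1,2):-1/.O./OXX/OXX
[.OX/OX./OXX] end (terminal -1, O#2); searched .O./OX./OXX to 5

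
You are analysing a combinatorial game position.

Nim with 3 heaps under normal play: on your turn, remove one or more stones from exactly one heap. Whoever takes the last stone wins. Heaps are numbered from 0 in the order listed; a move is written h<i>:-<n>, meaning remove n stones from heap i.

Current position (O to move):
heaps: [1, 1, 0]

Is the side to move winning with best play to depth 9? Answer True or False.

p1 O@[(1,1,0)]: h0:-1[(0,1,0)]-1* h1:-1[(1,0,0)]-1
p2 X@[(0,1,0)]: h1:-1[(0,0,0)]+1*
p3 O@[(0,0,0)] terminal -1; root [(1,1,0)] d9

O winning at [(1,1,0)]: False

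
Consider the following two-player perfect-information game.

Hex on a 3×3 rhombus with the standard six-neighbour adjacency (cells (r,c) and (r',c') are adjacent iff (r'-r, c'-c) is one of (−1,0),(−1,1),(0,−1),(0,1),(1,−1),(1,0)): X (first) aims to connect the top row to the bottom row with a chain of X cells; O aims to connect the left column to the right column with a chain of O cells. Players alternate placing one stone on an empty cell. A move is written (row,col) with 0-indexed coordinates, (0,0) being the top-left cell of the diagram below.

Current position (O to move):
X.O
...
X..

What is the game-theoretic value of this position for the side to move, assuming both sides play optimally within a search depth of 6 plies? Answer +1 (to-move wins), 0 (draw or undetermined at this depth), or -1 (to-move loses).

value(X.O/.../X.., O) = +1

p1 O@[X.O/.../X..]: (0,1)[XOO/.../X..]-1 (1,0)[X.O/O../X..]+1* (1,1)[X.O/.O./X..]-1 (1,2)[X.O/..O/X..]-1 (2,1)[X.O/.../XO.]-1 (2,2)[X.O/.../X.O]-1
p2 X@[X.O/O../X..]: (0,1)[XXO/O../X..]-1* (1,1)[X.O/OX./X..]-1 (1,2)[X.O/O.X/X..]-1 (2,1)[X.O/O../XX.]-1 (2,2)[X.O/O../X.X]-1
p3 O@[XXO/O../X..]: (1,1)[XXO/OO./X..]+1* (1,2)[XXO/O.O/X..]-1 (2,1)[XXO/O../XO.]-1 (2,2)[XXO/O../X.O]-1
p4 X@[XXO/OO./X..] terminal -1; root [X.O/.../X..] d6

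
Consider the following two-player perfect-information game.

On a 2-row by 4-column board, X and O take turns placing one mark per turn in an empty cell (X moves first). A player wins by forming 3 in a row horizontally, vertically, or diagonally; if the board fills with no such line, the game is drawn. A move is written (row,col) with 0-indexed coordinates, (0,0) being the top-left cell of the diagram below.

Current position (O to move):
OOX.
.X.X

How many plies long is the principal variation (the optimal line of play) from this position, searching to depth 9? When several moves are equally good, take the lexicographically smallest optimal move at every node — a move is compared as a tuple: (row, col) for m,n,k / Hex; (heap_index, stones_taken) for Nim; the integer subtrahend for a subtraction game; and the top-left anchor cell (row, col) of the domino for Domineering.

ply 1, O at OOX./.X.X | (0,3)=-1→OOXO/.X.X; (1,0)=-1→OOX./OX.X; (1,2)=+0→OOX./.XOX*
ply 2, X at OOX./.XOX | (0,3)=+0→OOXX/.XOX*; (1,0)=+0→OOX./XXOX
ply 3, O at OOXX/.XOX | (1,0)=+0→OOXX/OXOX*
ply 4: OOXX/OXOX is terminal +0 (X); from OOX./.X.X depth 9

PV length from [OOX./.X.X]: 3 plies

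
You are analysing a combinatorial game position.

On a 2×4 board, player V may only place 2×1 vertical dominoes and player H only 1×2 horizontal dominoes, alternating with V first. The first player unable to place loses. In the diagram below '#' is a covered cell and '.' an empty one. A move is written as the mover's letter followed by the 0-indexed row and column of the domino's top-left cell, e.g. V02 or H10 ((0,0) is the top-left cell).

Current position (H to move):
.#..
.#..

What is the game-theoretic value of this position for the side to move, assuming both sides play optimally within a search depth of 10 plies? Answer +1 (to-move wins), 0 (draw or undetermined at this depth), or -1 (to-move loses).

value(.#../.#.., H) = +1

[.#../.#..] H move#1: H02:+1/.###/.#..*, H12:+1/.#../.###
[.###/.#..] V move#2: V00:-1/####/##..*
[####/##..] H move#3: H12:+1/####/####*
[####/####] end (terminal -1, V#4); searched .#../.#.. to 10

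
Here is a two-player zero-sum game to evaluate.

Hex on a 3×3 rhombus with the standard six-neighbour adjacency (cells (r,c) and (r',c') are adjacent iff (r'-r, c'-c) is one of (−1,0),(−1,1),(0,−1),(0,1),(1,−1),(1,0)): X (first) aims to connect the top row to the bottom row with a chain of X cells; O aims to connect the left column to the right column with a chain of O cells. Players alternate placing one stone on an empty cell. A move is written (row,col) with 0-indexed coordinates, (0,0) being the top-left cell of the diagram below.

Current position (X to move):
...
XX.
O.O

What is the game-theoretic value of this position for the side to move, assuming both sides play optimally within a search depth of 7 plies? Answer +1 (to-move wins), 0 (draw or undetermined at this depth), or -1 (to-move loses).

value(.../XX./O.O, X) = +1

ply 1, X at .../XX./O.O | (0,0)=-1→X../XX./O.O; (0,1)=-1→.X./XX./O.O; (0,2)=-1→..X/XX./O.O; (1,2)=-1→.../XXX/O.O; (2,1)=+1→.../XX./OXO*
ply 2, O at .../XX./OXO | (0,0)=-1→O../XX./OXO*; (0,1)=-1→.O./XX./OXO; (0,2)=-1→..O/XX./OXO; (1,2)=-1→.../XXO/OXO
ply 3, X at O../XX./OXO | (0,1)=+1→OX./XX./OXO*; (0,2)=+1→O.X/XX./OXO; (1,2)=+1→O../XXX/OXO
ply 4: OX./XX./OXO is terminal -1 (O); from .../XX./O.O depth 7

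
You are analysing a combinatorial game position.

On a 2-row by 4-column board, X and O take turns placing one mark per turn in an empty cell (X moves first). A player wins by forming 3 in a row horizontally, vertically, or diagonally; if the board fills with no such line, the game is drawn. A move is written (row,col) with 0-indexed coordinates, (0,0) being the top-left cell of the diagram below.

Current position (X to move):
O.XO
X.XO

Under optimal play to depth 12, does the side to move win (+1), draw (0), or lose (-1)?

p1 X@[O.XO/X.XO]: (0,1)[OXXO/X.XO]+0 (1,1)[O.XO/XXXO]+1*
p2 O@[O.XO/XXXO] terminal -1; root [O.XO/X.XO] d12

value(O.XO/X.XO, X) = +1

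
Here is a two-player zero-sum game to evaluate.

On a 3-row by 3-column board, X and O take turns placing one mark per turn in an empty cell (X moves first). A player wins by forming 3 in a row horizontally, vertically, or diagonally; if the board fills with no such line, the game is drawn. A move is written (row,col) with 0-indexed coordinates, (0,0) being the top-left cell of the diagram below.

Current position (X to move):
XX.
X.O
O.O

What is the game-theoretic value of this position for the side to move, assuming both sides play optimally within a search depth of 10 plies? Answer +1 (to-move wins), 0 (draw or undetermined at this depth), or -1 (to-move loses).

ply 1, X at XX./X.O/O.O | (0,2)=+1→XXX/X.O/O.O*; (1,1)=-1→XX./XXO/O.O; (2,1)=-1→XX./X.O/OXO
ply 2: XXX/X.O/O.O is terminal -1 (O); from XX./X.O/O.O depth 10

value(XX./X.O/O.O, X) = +1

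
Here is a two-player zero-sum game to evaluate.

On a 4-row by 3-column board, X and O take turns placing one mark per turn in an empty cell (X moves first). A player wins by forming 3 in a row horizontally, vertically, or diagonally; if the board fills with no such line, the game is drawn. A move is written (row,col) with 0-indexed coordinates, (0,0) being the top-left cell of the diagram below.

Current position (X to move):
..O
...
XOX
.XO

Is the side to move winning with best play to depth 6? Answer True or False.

[..O/.../XOX/.XO] X move#1: (0,0):-1/X.O/.../XOX/.XO, (0,1):-1/.XO/.../XOX/.XO, (1,0):+1/..O/X../XOX/.XO*, (1,1):-1/..O/.X./XOX/.XO, (1,2):-1/..O/..X/XOX/.XO, (3,0):-1/..O/.../XOX/XXO
[..O/X../XOX/.XO] O move#2: (0,0):-1/O.O/X../XOX/.XO*, (0,1):-1/.OO/X../XOX/.XO, (1,1):-1/..O/XO./XOX/.XO, (1,2):-1/..O/X.O/XOX/.XO, (3,0):-1/..O/X../XOX/OXO
[O.O/X../XOX/.XO] X move#3: (0,1):+0/OXO/X../XOX/.XO, (1,1):-1/O.O/XX./XOX/.XO, (1,2):-1/O.O/X.X/XOX/.XO, (3,0):+1/O.O/X../XOX/XXO*
[O.O/X../XOX/XXO] end (terminal -1, O#4); searched ..O/.../XOX/.XO to 6

X winning at [..O/.../XOX/.XO]: True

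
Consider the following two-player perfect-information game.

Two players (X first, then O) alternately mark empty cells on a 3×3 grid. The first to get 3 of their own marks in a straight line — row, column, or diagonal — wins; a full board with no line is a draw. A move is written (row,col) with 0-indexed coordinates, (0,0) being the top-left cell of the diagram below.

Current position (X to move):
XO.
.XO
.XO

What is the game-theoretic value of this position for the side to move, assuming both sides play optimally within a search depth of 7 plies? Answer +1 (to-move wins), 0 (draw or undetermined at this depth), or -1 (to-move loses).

value(XO./.XO/.XO, X) = 0

ply 1, X at XO./.XO/.XO | (0,2)=+0→XOX/.XO/.XO*; (1,0)=-1→XO./XXO/.XO; (2,0)=-1→XO./.XO/XXO
ply 2, O at XOX/.XO/.XO | (1,0)=-1→XOX/OXO/.XO; (2,0)=+0→XOX/.XO/OXO*
ply 3, X at XOX/.XO/OXO | (1,0)=+0→XOX/XXO/OXO*
ply 4: XOX/XXO/OXO is terminal +0 (O); from XO./.XO/.XO depth 7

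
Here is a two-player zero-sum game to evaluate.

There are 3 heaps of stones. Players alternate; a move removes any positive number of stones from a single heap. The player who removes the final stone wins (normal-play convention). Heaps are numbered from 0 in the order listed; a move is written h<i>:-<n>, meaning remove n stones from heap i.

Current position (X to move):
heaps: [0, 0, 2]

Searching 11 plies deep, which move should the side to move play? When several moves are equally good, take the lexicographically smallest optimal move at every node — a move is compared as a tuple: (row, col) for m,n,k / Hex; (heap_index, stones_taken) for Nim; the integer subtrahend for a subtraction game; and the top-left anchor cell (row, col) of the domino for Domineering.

X's best at [(0,0,2)]: h2:-2

[(0,0,2)] X move#1: h2:-1:-1/(0,0,1), h2:-2:+1/(0,0,0)*
[(0,0,0)] end (terminal -1, O#2); searched (0,0,2) to 11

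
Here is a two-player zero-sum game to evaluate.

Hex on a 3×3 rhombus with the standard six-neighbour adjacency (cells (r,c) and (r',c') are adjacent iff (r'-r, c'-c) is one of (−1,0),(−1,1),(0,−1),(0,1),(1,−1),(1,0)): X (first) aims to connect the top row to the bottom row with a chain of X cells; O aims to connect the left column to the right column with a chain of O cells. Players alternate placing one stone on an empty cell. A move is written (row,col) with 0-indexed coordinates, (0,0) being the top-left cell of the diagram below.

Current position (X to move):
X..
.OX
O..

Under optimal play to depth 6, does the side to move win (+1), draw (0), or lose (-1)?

value(X../.OX/O.., X) = +1

[X../.OX/O..] X move#1: (0,1):-1/XX./.OX/O.., (0,2):+1/X.X/.OX/O..*, (1,0):-1/X../XOX/O.., (2,1):-1/X../.OX/OX., (2,2):-1/X../.OX/O.X
[X.X/.OX/O..] O move#2: (0,1):-1/XOX/.OX/O..*, (1,0):-1/X.X/OOX/O.., (2,1):-1/X.X/.OX/OO., (2,2):-1/X.X/.OX/O.O
[XOX/.OX/O..] X move#3: (1,0):+1/XOX/XOX/O..*, (2,1):+1/XOX/.OX/OX., (2,2):+1/XOX/.OX/O.X
[XOX/XOX/O..] O move#4: (2,1):-1/XOX/XOX/OO.*, (2,2):-1/XOX/XOX/O.O
[XOX/XOX/OO.] X move#5: (2,2):+1/XOX/XOX/OOX*
[XOX/XOX/OOX] end (terminal -1, O#6); searched X../.OX/O.. to 6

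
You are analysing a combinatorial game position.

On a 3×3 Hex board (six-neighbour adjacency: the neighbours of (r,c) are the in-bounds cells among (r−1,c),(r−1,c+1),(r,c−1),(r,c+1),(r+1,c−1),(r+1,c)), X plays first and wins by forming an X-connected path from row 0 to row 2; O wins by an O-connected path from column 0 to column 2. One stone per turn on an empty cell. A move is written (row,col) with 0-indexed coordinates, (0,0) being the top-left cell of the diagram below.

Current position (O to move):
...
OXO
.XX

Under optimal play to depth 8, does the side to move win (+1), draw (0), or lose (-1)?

value(.../OXO/.XX, O) = -1

ply 1, O at .../OXO/.XX | (0,0)=-1→O../OXO/.XX*; (0,1)=-1→.O./OXO/.XX; (0,2)=-1→..O/OXO/.XX; (2,0)=-1→.../OXO/OXX
ply 2, X at O../OXO/.XX | (0,1)=+1→OX./OXO/.XX*; (0,2)=+1→O.X/OXO/.XX; (2,0)=+1→O../OXO/XXX
ply 3: OX./OXO/.XX is terminal -1 (O); from .../OXO/.XX depth 8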